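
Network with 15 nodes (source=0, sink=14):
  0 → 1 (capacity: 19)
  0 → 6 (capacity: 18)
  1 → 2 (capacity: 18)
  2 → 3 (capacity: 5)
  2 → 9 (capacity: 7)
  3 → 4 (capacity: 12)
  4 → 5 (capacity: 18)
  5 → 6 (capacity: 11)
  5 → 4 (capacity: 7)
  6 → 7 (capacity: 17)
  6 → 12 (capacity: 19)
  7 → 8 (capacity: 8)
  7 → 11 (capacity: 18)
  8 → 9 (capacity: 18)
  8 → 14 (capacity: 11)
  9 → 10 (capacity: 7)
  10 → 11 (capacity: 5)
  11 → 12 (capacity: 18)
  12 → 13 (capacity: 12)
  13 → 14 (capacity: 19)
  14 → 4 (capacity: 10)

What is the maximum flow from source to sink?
Maximum flow = 20

Max flow: 20

Flow assignment:
  0 → 1: 10/19
  0 → 6: 10/18
  1 → 2: 10/18
  2 → 3: 5/5
  2 → 9: 5/7
  3 → 4: 5/12
  4 → 5: 5/18
  5 → 6: 5/11
  6 → 7: 8/17
  6 → 12: 7/19
  7 → 8: 8/8
  8 → 14: 8/11
  9 → 10: 5/7
  10 → 11: 5/5
  11 → 12: 5/18
  12 → 13: 12/12
  13 → 14: 12/19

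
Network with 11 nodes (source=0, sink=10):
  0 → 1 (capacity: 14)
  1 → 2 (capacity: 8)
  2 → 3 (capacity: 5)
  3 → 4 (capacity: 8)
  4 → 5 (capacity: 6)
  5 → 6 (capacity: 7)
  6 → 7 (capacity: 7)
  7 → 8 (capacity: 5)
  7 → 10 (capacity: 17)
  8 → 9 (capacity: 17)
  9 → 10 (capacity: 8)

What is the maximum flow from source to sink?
Maximum flow = 5

Max flow: 5

Flow assignment:
  0 → 1: 5/14
  1 → 2: 5/8
  2 → 3: 5/5
  3 → 4: 5/8
  4 → 5: 5/6
  5 → 6: 5/7
  6 → 7: 5/7
  7 → 10: 5/17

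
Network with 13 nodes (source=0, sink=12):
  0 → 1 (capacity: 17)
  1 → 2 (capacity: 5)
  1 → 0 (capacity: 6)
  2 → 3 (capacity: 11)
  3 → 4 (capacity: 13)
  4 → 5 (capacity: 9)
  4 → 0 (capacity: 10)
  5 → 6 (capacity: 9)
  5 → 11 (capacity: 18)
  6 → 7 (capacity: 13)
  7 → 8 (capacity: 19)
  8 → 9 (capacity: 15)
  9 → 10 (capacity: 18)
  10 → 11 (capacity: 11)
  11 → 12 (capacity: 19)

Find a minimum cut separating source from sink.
Min cut value = 5, edges: (1,2)

Min cut value: 5
Partition: S = [0, 1], T = [2, 3, 4, 5, 6, 7, 8, 9, 10, 11, 12]
Cut edges: (1,2)

By max-flow min-cut theorem, max flow = min cut = 5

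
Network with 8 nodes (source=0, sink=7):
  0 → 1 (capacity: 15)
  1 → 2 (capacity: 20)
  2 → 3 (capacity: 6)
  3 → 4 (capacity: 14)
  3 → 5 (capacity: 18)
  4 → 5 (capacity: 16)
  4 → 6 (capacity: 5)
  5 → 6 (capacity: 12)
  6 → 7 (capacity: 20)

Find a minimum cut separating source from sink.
Min cut value = 6, edges: (2,3)

Min cut value: 6
Partition: S = [0, 1, 2], T = [3, 4, 5, 6, 7]
Cut edges: (2,3)

By max-flow min-cut theorem, max flow = min cut = 6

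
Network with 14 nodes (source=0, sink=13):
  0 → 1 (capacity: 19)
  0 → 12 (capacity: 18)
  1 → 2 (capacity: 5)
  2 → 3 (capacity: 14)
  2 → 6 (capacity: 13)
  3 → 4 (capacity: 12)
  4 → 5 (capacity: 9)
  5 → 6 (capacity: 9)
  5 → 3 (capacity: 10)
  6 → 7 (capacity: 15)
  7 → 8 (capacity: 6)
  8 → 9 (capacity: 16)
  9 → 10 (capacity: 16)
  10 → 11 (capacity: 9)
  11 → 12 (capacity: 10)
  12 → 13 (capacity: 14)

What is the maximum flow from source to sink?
Maximum flow = 14

Max flow: 14

Flow assignment:
  0 → 1: 5/19
  0 → 12: 9/18
  1 → 2: 5/5
  2 → 6: 5/13
  6 → 7: 5/15
  7 → 8: 5/6
  8 → 9: 5/16
  9 → 10: 5/16
  10 → 11: 5/9
  11 → 12: 5/10
  12 → 13: 14/14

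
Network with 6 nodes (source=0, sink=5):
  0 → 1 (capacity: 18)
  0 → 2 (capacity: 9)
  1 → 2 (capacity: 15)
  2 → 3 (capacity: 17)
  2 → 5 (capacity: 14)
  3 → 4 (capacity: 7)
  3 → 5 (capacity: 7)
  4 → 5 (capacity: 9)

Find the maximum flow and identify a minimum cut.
Max flow = 24, Min cut edges: (0,2), (1,2)

Maximum flow: 24
Minimum cut: (0,2), (1,2)
Partition: S = [0, 1], T = [2, 3, 4, 5]

Max-flow min-cut theorem verified: both equal 24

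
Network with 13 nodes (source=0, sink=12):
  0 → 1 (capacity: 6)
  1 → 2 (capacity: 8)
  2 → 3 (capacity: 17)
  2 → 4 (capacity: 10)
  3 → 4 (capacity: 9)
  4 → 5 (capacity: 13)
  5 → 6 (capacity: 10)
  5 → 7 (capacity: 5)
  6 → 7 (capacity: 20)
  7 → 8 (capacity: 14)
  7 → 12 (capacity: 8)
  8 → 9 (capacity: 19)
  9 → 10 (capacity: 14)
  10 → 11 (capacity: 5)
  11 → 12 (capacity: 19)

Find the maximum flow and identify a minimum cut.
Max flow = 6, Min cut edges: (0,1)

Maximum flow: 6
Minimum cut: (0,1)
Partition: S = [0], T = [1, 2, 3, 4, 5, 6, 7, 8, 9, 10, 11, 12]

Max-flow min-cut theorem verified: both equal 6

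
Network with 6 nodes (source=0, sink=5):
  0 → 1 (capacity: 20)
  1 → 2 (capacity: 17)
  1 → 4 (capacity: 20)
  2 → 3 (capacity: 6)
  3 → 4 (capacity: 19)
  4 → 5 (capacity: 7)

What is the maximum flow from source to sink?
Maximum flow = 7

Max flow: 7

Flow assignment:
  0 → 1: 7/20
  1 → 4: 7/20
  4 → 5: 7/7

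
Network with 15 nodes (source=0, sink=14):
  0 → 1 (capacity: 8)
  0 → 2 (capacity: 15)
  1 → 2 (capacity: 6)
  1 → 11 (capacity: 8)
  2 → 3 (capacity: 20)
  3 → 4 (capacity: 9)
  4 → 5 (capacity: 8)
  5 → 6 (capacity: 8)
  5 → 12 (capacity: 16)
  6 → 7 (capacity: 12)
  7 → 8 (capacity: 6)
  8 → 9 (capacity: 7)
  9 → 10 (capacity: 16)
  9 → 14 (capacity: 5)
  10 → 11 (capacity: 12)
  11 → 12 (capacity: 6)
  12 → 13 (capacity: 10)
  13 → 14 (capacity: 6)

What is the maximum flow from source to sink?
Maximum flow = 11

Max flow: 11

Flow assignment:
  0 → 1: 3/8
  0 → 2: 8/15
  1 → 11: 3/8
  2 → 3: 8/20
  3 → 4: 8/9
  4 → 5: 8/8
  5 → 6: 6/8
  5 → 12: 2/16
  6 → 7: 6/12
  7 → 8: 6/6
  8 → 9: 6/7
  9 → 10: 1/16
  9 → 14: 5/5
  10 → 11: 1/12
  11 → 12: 4/6
  12 → 13: 6/10
  13 → 14: 6/6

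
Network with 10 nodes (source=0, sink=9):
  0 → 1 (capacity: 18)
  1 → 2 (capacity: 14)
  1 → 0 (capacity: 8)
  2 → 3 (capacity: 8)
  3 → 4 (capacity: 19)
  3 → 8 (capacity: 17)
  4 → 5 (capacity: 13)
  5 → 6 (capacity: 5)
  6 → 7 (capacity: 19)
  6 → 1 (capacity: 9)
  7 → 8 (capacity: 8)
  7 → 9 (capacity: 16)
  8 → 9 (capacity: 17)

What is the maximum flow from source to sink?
Maximum flow = 8

Max flow: 8

Flow assignment:
  0 → 1: 8/18
  1 → 2: 8/14
  2 → 3: 8/8
  3 → 8: 8/17
  8 → 9: 8/17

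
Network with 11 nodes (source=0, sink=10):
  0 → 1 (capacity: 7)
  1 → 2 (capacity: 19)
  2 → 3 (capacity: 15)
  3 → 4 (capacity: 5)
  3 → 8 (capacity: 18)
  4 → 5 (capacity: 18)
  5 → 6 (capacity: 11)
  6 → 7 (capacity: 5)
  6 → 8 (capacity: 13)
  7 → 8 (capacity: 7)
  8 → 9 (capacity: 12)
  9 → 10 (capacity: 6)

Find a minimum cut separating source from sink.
Min cut value = 6, edges: (9,10)

Min cut value: 6
Partition: S = [0, 1, 2, 3, 4, 5, 6, 7, 8, 9], T = [10]
Cut edges: (9,10)

By max-flow min-cut theorem, max flow = min cut = 6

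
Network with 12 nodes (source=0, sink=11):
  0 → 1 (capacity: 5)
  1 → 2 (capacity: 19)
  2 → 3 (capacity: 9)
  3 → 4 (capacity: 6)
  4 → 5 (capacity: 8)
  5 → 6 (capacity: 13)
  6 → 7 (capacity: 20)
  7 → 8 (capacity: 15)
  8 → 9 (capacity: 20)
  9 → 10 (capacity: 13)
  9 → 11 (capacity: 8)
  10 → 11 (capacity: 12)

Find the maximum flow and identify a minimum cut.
Max flow = 5, Min cut edges: (0,1)

Maximum flow: 5
Minimum cut: (0,1)
Partition: S = [0], T = [1, 2, 3, 4, 5, 6, 7, 8, 9, 10, 11]

Max-flow min-cut theorem verified: both equal 5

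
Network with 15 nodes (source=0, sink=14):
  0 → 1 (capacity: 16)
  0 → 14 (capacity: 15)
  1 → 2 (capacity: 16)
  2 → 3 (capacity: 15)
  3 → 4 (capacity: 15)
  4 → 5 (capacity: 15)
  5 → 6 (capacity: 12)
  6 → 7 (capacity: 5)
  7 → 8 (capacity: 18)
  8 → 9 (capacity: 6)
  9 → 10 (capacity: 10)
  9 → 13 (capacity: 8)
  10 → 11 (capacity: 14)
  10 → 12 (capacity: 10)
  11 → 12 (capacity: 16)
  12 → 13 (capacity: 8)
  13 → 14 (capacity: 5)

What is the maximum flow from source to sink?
Maximum flow = 20

Max flow: 20

Flow assignment:
  0 → 1: 5/16
  0 → 14: 15/15
  1 → 2: 5/16
  2 → 3: 5/15
  3 → 4: 5/15
  4 → 5: 5/15
  5 → 6: 5/12
  6 → 7: 5/5
  7 → 8: 5/18
  8 → 9: 5/6
  9 → 13: 5/8
  13 → 14: 5/5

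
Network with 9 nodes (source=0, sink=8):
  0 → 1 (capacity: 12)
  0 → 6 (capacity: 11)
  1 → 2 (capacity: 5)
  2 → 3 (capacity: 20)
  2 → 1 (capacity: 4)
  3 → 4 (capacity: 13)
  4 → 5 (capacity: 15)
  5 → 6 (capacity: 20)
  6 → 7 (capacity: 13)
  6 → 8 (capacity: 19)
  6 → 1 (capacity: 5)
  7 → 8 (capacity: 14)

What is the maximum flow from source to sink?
Maximum flow = 16

Max flow: 16

Flow assignment:
  0 → 1: 5/12
  0 → 6: 11/11
  1 → 2: 5/5
  2 → 3: 5/20
  3 → 4: 5/13
  4 → 5: 5/15
  5 → 6: 5/20
  6 → 8: 16/19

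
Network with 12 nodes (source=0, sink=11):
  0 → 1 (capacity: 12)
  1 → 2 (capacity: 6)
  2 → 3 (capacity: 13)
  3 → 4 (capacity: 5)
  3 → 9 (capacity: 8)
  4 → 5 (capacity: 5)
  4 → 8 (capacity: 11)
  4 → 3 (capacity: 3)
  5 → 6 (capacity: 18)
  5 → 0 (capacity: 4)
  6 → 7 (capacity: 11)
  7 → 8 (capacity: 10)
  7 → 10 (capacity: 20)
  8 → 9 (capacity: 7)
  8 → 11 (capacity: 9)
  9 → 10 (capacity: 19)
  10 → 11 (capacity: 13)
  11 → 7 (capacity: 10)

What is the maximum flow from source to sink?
Maximum flow = 6

Max flow: 6

Flow assignment:
  0 → 1: 6/12
  1 → 2: 6/6
  2 → 3: 6/13
  3 → 4: 5/5
  3 → 9: 1/8
  4 → 8: 5/11
  8 → 11: 5/9
  9 → 10: 1/19
  10 → 11: 1/13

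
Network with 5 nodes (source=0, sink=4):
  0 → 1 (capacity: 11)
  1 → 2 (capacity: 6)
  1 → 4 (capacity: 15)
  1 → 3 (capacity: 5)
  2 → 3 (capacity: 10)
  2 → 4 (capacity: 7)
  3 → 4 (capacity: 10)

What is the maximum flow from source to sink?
Maximum flow = 11

Max flow: 11

Flow assignment:
  0 → 1: 11/11
  1 → 4: 11/15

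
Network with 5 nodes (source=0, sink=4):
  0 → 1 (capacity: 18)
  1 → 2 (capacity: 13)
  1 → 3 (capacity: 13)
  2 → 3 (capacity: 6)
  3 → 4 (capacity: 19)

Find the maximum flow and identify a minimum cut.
Max flow = 18, Min cut edges: (0,1)

Maximum flow: 18
Minimum cut: (0,1)
Partition: S = [0], T = [1, 2, 3, 4]

Max-flow min-cut theorem verified: both equal 18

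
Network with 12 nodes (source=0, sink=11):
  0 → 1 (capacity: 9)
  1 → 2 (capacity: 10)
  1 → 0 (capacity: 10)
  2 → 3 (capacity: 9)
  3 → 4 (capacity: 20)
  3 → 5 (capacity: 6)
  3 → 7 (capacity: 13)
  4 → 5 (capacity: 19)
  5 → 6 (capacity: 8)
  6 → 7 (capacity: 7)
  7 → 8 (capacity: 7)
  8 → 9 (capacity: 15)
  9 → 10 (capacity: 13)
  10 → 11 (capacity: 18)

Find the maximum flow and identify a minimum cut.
Max flow = 7, Min cut edges: (7,8)

Maximum flow: 7
Minimum cut: (7,8)
Partition: S = [0, 1, 2, 3, 4, 5, 6, 7], T = [8, 9, 10, 11]

Max-flow min-cut theorem verified: both equal 7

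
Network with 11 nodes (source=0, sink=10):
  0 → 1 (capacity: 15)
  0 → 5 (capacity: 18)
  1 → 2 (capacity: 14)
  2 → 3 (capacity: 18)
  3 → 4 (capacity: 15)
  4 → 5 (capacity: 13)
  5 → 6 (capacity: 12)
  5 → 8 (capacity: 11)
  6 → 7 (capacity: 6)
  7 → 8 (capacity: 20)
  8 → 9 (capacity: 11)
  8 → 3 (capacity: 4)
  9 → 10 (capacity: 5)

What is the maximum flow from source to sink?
Maximum flow = 5

Max flow: 5

Flow assignment:
  0 → 1: 5/15
  1 → 2: 5/14
  2 → 3: 5/18
  3 → 4: 6/15
  4 → 5: 6/13
  5 → 6: 6/12
  6 → 7: 6/6
  7 → 8: 6/20
  8 → 9: 5/11
  8 → 3: 1/4
  9 → 10: 5/5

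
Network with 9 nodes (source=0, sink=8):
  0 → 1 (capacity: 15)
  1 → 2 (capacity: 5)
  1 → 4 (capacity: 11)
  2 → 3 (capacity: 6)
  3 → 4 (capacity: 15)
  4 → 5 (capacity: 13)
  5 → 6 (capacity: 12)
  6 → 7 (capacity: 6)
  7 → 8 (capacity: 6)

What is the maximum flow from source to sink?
Maximum flow = 6

Max flow: 6

Flow assignment:
  0 → 1: 6/15
  1 → 2: 4/5
  1 → 4: 2/11
  2 → 3: 4/6
  3 → 4: 4/15
  4 → 5: 6/13
  5 → 6: 6/12
  6 → 7: 6/6
  7 → 8: 6/6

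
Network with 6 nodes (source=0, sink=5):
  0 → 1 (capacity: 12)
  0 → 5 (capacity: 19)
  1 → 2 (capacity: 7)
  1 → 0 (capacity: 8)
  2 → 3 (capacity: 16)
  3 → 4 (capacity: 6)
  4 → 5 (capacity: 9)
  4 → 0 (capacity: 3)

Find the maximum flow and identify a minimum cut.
Max flow = 25, Min cut edges: (0,5), (3,4)

Maximum flow: 25
Minimum cut: (0,5), (3,4)
Partition: S = [0, 1, 2, 3], T = [4, 5]

Max-flow min-cut theorem verified: both equal 25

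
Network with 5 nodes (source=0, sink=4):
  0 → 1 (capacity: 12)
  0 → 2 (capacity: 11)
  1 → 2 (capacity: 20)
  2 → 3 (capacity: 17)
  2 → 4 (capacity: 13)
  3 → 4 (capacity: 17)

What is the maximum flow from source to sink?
Maximum flow = 23

Max flow: 23

Flow assignment:
  0 → 1: 12/12
  0 → 2: 11/11
  1 → 2: 12/20
  2 → 3: 10/17
  2 → 4: 13/13
  3 → 4: 10/17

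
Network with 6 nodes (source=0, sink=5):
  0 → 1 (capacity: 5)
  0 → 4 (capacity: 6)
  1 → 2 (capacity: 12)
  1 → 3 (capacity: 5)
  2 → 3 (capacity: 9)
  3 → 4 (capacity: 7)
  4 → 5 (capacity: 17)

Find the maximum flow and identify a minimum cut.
Max flow = 11, Min cut edges: (0,1), (0,4)

Maximum flow: 11
Minimum cut: (0,1), (0,4)
Partition: S = [0], T = [1, 2, 3, 4, 5]

Max-flow min-cut theorem verified: both equal 11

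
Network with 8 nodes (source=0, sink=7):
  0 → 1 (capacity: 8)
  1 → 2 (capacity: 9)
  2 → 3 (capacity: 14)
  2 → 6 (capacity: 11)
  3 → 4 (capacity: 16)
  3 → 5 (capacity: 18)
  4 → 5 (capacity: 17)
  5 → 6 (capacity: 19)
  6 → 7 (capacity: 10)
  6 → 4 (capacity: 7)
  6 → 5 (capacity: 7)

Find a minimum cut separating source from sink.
Min cut value = 8, edges: (0,1)

Min cut value: 8
Partition: S = [0], T = [1, 2, 3, 4, 5, 6, 7]
Cut edges: (0,1)

By max-flow min-cut theorem, max flow = min cut = 8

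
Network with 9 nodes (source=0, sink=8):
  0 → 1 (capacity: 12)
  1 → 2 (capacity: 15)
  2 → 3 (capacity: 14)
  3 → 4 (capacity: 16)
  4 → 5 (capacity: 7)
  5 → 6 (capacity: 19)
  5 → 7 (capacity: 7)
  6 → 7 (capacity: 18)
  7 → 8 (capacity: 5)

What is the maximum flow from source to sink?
Maximum flow = 5

Max flow: 5

Flow assignment:
  0 → 1: 5/12
  1 → 2: 5/15
  2 → 3: 5/14
  3 → 4: 5/16
  4 → 5: 5/7
  5 → 7: 5/7
  7 → 8: 5/5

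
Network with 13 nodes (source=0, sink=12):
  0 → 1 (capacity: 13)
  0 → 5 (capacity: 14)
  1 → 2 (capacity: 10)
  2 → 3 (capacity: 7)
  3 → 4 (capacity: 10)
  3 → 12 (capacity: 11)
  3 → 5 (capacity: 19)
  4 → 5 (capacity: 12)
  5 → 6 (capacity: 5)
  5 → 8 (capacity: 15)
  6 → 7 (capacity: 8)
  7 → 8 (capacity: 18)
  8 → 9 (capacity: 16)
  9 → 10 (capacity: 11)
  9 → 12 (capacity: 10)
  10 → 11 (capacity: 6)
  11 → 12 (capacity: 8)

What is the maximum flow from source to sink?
Maximum flow = 21

Max flow: 21

Flow assignment:
  0 → 1: 7/13
  0 → 5: 14/14
  1 → 2: 7/10
  2 → 3: 7/7
  3 → 12: 7/11
  5 → 8: 14/15
  8 → 9: 14/16
  9 → 10: 4/11
  9 → 12: 10/10
  10 → 11: 4/6
  11 → 12: 4/8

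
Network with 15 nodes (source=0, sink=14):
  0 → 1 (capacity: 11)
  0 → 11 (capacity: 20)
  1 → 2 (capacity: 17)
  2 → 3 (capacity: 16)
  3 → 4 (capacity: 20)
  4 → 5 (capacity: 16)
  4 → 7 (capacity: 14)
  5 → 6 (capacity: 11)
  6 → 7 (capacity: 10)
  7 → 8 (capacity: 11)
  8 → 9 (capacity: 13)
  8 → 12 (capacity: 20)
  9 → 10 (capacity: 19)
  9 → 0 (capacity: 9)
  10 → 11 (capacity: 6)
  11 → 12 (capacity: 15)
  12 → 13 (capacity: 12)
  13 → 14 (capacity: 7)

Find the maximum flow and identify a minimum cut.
Max flow = 7, Min cut edges: (13,14)

Maximum flow: 7
Minimum cut: (13,14)
Partition: S = [0, 1, 2, 3, 4, 5, 6, 7, 8, 9, 10, 11, 12, 13], T = [14]

Max-flow min-cut theorem verified: both equal 7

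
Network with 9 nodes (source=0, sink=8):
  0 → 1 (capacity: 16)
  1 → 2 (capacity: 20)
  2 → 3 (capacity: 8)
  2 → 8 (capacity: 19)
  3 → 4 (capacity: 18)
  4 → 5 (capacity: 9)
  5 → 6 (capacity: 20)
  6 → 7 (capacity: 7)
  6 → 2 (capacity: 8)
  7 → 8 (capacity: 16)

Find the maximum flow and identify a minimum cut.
Max flow = 16, Min cut edges: (0,1)

Maximum flow: 16
Minimum cut: (0,1)
Partition: S = [0], T = [1, 2, 3, 4, 5, 6, 7, 8]

Max-flow min-cut theorem verified: both equal 16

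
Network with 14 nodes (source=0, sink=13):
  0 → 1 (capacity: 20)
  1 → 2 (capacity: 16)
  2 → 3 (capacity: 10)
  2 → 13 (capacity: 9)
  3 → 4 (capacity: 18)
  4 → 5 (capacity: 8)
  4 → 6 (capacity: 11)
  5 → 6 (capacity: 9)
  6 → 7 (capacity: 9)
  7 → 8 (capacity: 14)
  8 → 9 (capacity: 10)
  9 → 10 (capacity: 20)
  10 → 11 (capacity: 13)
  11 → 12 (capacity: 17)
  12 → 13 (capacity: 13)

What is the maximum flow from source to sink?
Maximum flow = 16

Max flow: 16

Flow assignment:
  0 → 1: 16/20
  1 → 2: 16/16
  2 → 3: 7/10
  2 → 13: 9/9
  3 → 4: 7/18
  4 → 6: 7/11
  6 → 7: 7/9
  7 → 8: 7/14
  8 → 9: 7/10
  9 → 10: 7/20
  10 → 11: 7/13
  11 → 12: 7/17
  12 → 13: 7/13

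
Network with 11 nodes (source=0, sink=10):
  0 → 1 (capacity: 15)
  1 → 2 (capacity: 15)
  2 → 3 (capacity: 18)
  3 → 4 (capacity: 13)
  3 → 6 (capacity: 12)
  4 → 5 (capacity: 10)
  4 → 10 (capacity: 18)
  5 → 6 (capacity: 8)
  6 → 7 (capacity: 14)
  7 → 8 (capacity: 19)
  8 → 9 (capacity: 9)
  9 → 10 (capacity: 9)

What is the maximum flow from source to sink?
Maximum flow = 15

Max flow: 15

Flow assignment:
  0 → 1: 15/15
  1 → 2: 15/15
  2 → 3: 15/18
  3 → 4: 13/13
  3 → 6: 2/12
  4 → 10: 13/18
  6 → 7: 2/14
  7 → 8: 2/19
  8 → 9: 2/9
  9 → 10: 2/9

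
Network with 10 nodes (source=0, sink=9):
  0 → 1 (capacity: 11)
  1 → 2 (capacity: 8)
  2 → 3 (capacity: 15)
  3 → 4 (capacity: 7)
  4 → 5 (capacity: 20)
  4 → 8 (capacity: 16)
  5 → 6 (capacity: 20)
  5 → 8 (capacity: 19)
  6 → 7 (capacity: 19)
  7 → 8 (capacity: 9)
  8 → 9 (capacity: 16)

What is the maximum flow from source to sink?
Maximum flow = 7

Max flow: 7

Flow assignment:
  0 → 1: 7/11
  1 → 2: 7/8
  2 → 3: 7/15
  3 → 4: 7/7
  4 → 8: 7/16
  8 → 9: 7/16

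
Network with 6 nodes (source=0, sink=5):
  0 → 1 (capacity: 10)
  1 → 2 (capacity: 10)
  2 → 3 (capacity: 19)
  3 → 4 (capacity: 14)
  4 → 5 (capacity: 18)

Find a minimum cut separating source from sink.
Min cut value = 10, edges: (1,2)

Min cut value: 10
Partition: S = [0, 1], T = [2, 3, 4, 5]
Cut edges: (1,2)

By max-flow min-cut theorem, max flow = min cut = 10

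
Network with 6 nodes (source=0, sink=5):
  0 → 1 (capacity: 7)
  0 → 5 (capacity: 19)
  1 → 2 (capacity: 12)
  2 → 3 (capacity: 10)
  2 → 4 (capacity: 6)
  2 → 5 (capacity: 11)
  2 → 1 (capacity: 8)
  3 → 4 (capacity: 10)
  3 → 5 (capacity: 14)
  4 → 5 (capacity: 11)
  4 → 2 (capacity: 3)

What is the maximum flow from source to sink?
Maximum flow = 26

Max flow: 26

Flow assignment:
  0 → 1: 7/7
  0 → 5: 19/19
  1 → 2: 7/12
  2 → 5: 7/11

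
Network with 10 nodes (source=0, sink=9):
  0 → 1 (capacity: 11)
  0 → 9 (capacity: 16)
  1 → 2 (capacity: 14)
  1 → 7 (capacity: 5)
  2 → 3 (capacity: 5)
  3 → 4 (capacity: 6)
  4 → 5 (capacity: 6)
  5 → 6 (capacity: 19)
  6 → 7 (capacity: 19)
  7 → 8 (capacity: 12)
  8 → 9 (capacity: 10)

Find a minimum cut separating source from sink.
Min cut value = 26, edges: (0,9), (8,9)

Min cut value: 26
Partition: S = [0, 1, 2, 3, 4, 5, 6, 7, 8], T = [9]
Cut edges: (0,9), (8,9)

By max-flow min-cut theorem, max flow = min cut = 26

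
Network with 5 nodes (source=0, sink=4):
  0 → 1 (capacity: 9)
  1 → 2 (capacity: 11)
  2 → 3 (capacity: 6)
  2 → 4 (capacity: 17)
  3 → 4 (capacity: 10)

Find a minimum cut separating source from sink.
Min cut value = 9, edges: (0,1)

Min cut value: 9
Partition: S = [0], T = [1, 2, 3, 4]
Cut edges: (0,1)

By max-flow min-cut theorem, max flow = min cut = 9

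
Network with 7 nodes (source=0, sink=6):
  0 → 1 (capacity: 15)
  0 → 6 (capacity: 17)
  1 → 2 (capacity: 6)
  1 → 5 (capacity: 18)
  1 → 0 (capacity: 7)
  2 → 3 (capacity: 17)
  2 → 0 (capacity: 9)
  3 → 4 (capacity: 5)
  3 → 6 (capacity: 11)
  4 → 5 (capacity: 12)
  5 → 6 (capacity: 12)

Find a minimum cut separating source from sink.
Min cut value = 32, edges: (0,1), (0,6)

Min cut value: 32
Partition: S = [0], T = [1, 2, 3, 4, 5, 6]
Cut edges: (0,1), (0,6)

By max-flow min-cut theorem, max flow = min cut = 32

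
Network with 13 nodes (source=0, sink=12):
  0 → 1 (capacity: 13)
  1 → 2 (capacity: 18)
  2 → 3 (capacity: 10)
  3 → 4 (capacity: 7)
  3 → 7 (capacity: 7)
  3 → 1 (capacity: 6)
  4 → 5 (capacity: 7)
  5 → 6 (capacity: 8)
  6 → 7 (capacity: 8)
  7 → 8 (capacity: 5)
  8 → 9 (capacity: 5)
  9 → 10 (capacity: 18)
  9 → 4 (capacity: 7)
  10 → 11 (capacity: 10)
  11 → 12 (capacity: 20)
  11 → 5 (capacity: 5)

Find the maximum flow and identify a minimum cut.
Max flow = 5, Min cut edges: (8,9)

Maximum flow: 5
Minimum cut: (8,9)
Partition: S = [0, 1, 2, 3, 4, 5, 6, 7, 8], T = [9, 10, 11, 12]

Max-flow min-cut theorem verified: both equal 5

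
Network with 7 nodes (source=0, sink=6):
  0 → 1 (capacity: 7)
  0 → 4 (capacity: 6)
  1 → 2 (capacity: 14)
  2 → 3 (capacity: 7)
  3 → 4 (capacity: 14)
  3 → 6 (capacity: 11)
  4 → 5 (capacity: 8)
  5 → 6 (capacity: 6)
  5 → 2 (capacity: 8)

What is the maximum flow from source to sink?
Maximum flow = 13

Max flow: 13

Flow assignment:
  0 → 1: 7/7
  0 → 4: 6/6
  1 → 2: 7/14
  2 → 3: 7/7
  3 → 6: 7/11
  4 → 5: 6/8
  5 → 6: 6/6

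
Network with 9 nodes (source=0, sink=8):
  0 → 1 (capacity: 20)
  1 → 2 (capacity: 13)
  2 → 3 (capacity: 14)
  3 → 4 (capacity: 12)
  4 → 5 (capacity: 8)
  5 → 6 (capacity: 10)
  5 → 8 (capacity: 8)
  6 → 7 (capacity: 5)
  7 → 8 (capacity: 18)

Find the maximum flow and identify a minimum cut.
Max flow = 8, Min cut edges: (4,5)

Maximum flow: 8
Minimum cut: (4,5)
Partition: S = [0, 1, 2, 3, 4], T = [5, 6, 7, 8]

Max-flow min-cut theorem verified: both equal 8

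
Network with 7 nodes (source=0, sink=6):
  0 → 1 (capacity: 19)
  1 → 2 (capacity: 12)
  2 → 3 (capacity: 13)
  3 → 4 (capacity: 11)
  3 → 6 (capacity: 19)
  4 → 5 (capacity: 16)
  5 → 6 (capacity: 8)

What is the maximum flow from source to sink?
Maximum flow = 12

Max flow: 12

Flow assignment:
  0 → 1: 12/19
  1 → 2: 12/12
  2 → 3: 12/13
  3 → 6: 12/19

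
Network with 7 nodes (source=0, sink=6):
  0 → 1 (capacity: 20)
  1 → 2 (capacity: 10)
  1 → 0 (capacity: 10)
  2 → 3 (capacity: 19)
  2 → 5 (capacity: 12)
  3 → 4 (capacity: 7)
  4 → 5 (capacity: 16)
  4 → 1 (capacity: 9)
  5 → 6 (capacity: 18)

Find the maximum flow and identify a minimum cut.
Max flow = 10, Min cut edges: (1,2)

Maximum flow: 10
Minimum cut: (1,2)
Partition: S = [0, 1], T = [2, 3, 4, 5, 6]

Max-flow min-cut theorem verified: both equal 10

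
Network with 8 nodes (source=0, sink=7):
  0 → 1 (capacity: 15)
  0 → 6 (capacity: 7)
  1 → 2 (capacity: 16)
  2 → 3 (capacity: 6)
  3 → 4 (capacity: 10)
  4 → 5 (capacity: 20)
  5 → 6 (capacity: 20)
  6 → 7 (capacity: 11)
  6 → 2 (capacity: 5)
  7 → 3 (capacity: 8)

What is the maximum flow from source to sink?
Maximum flow = 11

Max flow: 11

Flow assignment:
  0 → 1: 6/15
  0 → 6: 5/7
  1 → 2: 6/16
  2 → 3: 6/6
  3 → 4: 6/10
  4 → 5: 6/20
  5 → 6: 6/20
  6 → 7: 11/11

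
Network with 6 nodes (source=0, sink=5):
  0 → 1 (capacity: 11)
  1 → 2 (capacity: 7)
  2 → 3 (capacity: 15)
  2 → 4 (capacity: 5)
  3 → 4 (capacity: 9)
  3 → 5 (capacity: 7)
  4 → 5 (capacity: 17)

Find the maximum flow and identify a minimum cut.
Max flow = 7, Min cut edges: (1,2)

Maximum flow: 7
Minimum cut: (1,2)
Partition: S = [0, 1], T = [2, 3, 4, 5]

Max-flow min-cut theorem verified: both equal 7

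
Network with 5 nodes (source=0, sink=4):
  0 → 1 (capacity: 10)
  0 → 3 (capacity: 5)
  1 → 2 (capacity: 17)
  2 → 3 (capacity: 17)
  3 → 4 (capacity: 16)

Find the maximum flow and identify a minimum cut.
Max flow = 15, Min cut edges: (0,1), (0,3)

Maximum flow: 15
Minimum cut: (0,1), (0,3)
Partition: S = [0], T = [1, 2, 3, 4]

Max-flow min-cut theorem verified: both equal 15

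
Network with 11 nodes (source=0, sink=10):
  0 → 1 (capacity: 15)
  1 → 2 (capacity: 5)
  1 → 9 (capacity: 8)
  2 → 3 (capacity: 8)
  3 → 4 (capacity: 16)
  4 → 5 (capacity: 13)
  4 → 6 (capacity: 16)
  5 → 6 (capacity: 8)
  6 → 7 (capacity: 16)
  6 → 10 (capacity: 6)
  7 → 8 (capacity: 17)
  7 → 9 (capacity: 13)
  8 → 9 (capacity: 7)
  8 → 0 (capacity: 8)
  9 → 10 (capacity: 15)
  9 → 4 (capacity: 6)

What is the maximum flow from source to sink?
Maximum flow = 13

Max flow: 13

Flow assignment:
  0 → 1: 13/15
  1 → 2: 5/5
  1 → 9: 8/8
  2 → 3: 5/8
  3 → 4: 5/16
  4 → 6: 5/16
  6 → 10: 5/6
  9 → 10: 8/15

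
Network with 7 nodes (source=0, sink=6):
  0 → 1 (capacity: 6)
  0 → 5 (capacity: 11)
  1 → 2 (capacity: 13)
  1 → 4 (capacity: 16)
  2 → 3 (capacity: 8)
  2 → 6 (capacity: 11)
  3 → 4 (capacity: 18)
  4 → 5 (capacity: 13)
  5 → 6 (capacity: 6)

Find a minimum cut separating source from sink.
Min cut value = 12, edges: (0,1), (5,6)

Min cut value: 12
Partition: S = [0, 3, 4, 5], T = [1, 2, 6]
Cut edges: (0,1), (5,6)

By max-flow min-cut theorem, max flow = min cut = 12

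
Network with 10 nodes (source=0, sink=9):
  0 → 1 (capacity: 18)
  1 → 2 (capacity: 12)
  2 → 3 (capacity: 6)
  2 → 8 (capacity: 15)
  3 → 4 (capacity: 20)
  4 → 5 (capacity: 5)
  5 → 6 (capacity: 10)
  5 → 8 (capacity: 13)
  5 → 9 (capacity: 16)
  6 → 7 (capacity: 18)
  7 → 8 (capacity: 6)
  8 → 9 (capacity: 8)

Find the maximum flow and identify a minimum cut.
Max flow = 12, Min cut edges: (1,2)

Maximum flow: 12
Minimum cut: (1,2)
Partition: S = [0, 1], T = [2, 3, 4, 5, 6, 7, 8, 9]

Max-flow min-cut theorem verified: both equal 12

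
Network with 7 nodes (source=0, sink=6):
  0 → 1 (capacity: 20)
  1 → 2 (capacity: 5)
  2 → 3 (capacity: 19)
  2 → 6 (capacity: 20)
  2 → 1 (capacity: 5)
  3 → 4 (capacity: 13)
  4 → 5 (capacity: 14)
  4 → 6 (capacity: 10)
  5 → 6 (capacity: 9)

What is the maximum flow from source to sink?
Maximum flow = 5

Max flow: 5

Flow assignment:
  0 → 1: 5/20
  1 → 2: 5/5
  2 → 6: 5/20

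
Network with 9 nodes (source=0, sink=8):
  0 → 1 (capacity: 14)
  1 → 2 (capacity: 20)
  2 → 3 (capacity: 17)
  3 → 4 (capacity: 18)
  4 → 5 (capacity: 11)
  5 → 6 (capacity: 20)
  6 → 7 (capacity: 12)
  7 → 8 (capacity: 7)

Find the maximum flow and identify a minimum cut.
Max flow = 7, Min cut edges: (7,8)

Maximum flow: 7
Minimum cut: (7,8)
Partition: S = [0, 1, 2, 3, 4, 5, 6, 7], T = [8]

Max-flow min-cut theorem verified: both equal 7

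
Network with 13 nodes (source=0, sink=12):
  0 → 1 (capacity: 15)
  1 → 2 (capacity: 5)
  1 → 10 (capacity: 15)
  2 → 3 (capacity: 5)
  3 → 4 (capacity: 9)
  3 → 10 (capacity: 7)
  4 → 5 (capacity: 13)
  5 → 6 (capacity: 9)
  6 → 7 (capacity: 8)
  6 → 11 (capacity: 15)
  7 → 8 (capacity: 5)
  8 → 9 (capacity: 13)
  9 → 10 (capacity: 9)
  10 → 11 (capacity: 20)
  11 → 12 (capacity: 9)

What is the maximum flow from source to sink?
Maximum flow = 9

Max flow: 9

Flow assignment:
  0 → 1: 9/15
  1 → 10: 9/15
  10 → 11: 9/20
  11 → 12: 9/9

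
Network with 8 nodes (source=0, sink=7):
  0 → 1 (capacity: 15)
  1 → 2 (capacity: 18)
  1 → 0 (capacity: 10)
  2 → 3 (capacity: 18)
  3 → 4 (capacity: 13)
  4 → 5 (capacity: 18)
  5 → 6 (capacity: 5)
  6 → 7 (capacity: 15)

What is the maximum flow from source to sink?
Maximum flow = 5

Max flow: 5

Flow assignment:
  0 → 1: 5/15
  1 → 2: 5/18
  2 → 3: 5/18
  3 → 4: 5/13
  4 → 5: 5/18
  5 → 6: 5/5
  6 → 7: 5/15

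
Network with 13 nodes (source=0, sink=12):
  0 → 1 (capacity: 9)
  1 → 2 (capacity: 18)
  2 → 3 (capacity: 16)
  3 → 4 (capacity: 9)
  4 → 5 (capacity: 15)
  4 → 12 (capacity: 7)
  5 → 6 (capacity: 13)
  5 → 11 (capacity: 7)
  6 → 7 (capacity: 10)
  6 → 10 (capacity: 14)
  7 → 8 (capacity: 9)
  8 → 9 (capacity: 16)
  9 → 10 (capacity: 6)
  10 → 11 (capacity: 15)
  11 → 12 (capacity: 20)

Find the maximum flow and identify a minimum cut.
Max flow = 9, Min cut edges: (3,4)

Maximum flow: 9
Minimum cut: (3,4)
Partition: S = [0, 1, 2, 3], T = [4, 5, 6, 7, 8, 9, 10, 11, 12]

Max-flow min-cut theorem verified: both equal 9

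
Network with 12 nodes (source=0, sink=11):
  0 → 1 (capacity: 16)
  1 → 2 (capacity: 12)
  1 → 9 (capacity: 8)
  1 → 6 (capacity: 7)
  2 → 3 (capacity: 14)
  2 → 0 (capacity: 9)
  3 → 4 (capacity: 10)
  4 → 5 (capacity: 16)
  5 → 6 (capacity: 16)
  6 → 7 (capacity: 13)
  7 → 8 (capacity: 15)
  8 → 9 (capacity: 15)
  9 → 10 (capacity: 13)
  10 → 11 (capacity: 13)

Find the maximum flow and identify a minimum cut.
Max flow = 13, Min cut edges: (10,11)

Maximum flow: 13
Minimum cut: (10,11)
Partition: S = [0, 1, 2, 3, 4, 5, 6, 7, 8, 9, 10], T = [11]

Max-flow min-cut theorem verified: both equal 13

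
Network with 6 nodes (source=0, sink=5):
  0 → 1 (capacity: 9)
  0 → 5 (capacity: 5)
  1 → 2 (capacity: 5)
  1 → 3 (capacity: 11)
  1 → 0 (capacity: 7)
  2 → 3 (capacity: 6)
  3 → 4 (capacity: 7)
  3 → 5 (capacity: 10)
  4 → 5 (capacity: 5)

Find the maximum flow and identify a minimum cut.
Max flow = 14, Min cut edges: (0,1), (0,5)

Maximum flow: 14
Minimum cut: (0,1), (0,5)
Partition: S = [0], T = [1, 2, 3, 4, 5]

Max-flow min-cut theorem verified: both equal 14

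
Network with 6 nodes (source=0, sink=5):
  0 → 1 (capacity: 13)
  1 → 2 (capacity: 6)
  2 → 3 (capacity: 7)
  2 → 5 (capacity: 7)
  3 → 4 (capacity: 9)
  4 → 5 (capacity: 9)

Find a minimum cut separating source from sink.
Min cut value = 6, edges: (1,2)

Min cut value: 6
Partition: S = [0, 1], T = [2, 3, 4, 5]
Cut edges: (1,2)

By max-flow min-cut theorem, max flow = min cut = 6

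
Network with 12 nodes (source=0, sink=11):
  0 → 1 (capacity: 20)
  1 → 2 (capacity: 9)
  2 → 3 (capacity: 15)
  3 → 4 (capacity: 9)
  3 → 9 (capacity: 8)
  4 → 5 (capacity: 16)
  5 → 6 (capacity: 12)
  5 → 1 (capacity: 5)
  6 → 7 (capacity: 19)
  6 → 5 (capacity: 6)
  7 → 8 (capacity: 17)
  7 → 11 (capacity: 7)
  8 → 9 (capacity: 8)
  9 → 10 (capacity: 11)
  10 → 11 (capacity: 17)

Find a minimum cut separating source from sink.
Min cut value = 9, edges: (1,2)

Min cut value: 9
Partition: S = [0, 1], T = [2, 3, 4, 5, 6, 7, 8, 9, 10, 11]
Cut edges: (1,2)

By max-flow min-cut theorem, max flow = min cut = 9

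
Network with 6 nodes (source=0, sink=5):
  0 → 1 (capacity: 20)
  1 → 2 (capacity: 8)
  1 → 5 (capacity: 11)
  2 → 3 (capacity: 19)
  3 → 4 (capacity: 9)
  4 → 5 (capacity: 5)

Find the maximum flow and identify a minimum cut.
Max flow = 16, Min cut edges: (1,5), (4,5)

Maximum flow: 16
Minimum cut: (1,5), (4,5)
Partition: S = [0, 1, 2, 3, 4], T = [5]

Max-flow min-cut theorem verified: both equal 16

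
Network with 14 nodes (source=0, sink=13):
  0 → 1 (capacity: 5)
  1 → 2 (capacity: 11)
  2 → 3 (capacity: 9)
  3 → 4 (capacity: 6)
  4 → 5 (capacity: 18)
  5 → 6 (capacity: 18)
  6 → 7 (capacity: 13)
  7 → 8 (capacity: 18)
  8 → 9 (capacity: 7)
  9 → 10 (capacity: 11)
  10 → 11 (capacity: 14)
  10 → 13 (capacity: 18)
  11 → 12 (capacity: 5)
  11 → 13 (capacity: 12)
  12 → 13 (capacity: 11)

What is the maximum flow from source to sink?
Maximum flow = 5

Max flow: 5

Flow assignment:
  0 → 1: 5/5
  1 → 2: 5/11
  2 → 3: 5/9
  3 → 4: 5/6
  4 → 5: 5/18
  5 → 6: 5/18
  6 → 7: 5/13
  7 → 8: 5/18
  8 → 9: 5/7
  9 → 10: 5/11
  10 → 13: 5/18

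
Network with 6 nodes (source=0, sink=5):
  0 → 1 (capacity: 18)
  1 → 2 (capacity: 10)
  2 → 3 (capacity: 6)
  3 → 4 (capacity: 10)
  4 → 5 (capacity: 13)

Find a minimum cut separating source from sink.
Min cut value = 6, edges: (2,3)

Min cut value: 6
Partition: S = [0, 1, 2], T = [3, 4, 5]
Cut edges: (2,3)

By max-flow min-cut theorem, max flow = min cut = 6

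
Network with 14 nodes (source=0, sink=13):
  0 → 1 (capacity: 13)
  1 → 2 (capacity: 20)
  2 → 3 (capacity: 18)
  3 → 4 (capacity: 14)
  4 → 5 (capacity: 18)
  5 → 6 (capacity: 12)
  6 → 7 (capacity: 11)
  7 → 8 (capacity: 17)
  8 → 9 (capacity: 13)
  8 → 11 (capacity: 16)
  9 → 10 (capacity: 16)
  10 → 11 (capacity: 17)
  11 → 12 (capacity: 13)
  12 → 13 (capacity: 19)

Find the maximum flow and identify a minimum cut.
Max flow = 11, Min cut edges: (6,7)

Maximum flow: 11
Minimum cut: (6,7)
Partition: S = [0, 1, 2, 3, 4, 5, 6], T = [7, 8, 9, 10, 11, 12, 13]

Max-flow min-cut theorem verified: both equal 11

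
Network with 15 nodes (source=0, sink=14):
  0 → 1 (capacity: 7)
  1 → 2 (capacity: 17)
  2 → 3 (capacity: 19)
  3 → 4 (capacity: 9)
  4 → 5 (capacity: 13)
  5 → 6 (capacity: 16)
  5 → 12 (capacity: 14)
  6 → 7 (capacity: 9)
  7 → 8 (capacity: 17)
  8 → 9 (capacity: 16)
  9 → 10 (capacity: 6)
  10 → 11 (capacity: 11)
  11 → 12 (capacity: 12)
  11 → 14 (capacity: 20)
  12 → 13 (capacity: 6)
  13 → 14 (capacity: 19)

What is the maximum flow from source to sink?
Maximum flow = 7

Max flow: 7

Flow assignment:
  0 → 1: 7/7
  1 → 2: 7/17
  2 → 3: 7/19
  3 → 4: 7/9
  4 → 5: 7/13
  5 → 6: 1/16
  5 → 12: 6/14
  6 → 7: 1/9
  7 → 8: 1/17
  8 → 9: 1/16
  9 → 10: 1/6
  10 → 11: 1/11
  11 → 14: 1/20
  12 → 13: 6/6
  13 → 14: 6/19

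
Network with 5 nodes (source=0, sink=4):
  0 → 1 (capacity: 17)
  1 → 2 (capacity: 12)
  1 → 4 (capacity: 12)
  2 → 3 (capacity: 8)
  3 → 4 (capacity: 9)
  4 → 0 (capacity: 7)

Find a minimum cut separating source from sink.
Min cut value = 17, edges: (0,1)

Min cut value: 17
Partition: S = [0], T = [1, 2, 3, 4]
Cut edges: (0,1)

By max-flow min-cut theorem, max flow = min cut = 17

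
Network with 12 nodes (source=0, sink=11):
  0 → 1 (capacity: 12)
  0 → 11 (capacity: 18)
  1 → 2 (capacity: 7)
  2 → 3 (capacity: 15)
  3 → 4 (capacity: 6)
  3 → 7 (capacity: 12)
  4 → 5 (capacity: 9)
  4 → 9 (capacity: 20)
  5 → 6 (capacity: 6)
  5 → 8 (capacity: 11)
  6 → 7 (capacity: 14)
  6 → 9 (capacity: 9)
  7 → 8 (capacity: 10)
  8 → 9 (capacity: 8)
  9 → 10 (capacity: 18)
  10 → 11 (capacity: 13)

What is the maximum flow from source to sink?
Maximum flow = 25

Max flow: 25

Flow assignment:
  0 → 1: 7/12
  0 → 11: 18/18
  1 → 2: 7/7
  2 → 3: 7/15
  3 → 4: 6/6
  3 → 7: 1/12
  4 → 9: 6/20
  7 → 8: 1/10
  8 → 9: 1/8
  9 → 10: 7/18
  10 → 11: 7/13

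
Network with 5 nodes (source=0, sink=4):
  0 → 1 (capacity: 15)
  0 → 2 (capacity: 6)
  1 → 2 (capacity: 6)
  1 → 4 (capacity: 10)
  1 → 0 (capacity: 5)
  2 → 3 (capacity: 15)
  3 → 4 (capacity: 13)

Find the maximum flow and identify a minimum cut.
Max flow = 21, Min cut edges: (0,1), (0,2)

Maximum flow: 21
Minimum cut: (0,1), (0,2)
Partition: S = [0], T = [1, 2, 3, 4]

Max-flow min-cut theorem verified: both equal 21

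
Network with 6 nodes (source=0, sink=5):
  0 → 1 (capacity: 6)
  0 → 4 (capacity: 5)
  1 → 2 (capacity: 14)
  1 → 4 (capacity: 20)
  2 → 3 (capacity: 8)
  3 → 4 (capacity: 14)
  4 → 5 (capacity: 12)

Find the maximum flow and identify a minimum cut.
Max flow = 11, Min cut edges: (0,1), (0,4)

Maximum flow: 11
Minimum cut: (0,1), (0,4)
Partition: S = [0], T = [1, 2, 3, 4, 5]

Max-flow min-cut theorem verified: both equal 11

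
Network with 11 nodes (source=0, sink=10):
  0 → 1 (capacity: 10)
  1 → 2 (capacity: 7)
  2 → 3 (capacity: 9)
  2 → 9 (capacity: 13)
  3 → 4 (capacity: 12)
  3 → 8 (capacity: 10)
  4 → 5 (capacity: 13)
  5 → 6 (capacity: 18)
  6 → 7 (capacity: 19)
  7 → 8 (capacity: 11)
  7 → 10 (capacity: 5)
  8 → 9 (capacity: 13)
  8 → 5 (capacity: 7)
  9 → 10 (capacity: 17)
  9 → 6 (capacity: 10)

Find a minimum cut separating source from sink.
Min cut value = 7, edges: (1,2)

Min cut value: 7
Partition: S = [0, 1], T = [2, 3, 4, 5, 6, 7, 8, 9, 10]
Cut edges: (1,2)

By max-flow min-cut theorem, max flow = min cut = 7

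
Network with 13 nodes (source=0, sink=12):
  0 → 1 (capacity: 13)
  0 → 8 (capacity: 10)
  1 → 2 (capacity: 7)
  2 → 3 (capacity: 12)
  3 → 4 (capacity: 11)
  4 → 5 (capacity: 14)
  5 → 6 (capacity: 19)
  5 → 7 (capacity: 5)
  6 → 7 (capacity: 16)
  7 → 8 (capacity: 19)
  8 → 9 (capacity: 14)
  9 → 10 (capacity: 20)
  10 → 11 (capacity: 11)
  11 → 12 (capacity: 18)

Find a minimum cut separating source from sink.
Min cut value = 11, edges: (10,11)

Min cut value: 11
Partition: S = [0, 1, 2, 3, 4, 5, 6, 7, 8, 9, 10], T = [11, 12]
Cut edges: (10,11)

By max-flow min-cut theorem, max flow = min cut = 11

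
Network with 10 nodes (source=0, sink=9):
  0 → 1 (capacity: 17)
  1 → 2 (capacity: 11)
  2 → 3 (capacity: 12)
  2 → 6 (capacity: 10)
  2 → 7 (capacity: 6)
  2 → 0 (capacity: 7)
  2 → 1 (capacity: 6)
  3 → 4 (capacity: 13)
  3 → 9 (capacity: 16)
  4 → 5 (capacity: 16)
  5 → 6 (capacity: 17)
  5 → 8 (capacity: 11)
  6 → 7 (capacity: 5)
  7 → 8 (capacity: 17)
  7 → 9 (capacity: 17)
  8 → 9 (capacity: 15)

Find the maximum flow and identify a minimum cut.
Max flow = 11, Min cut edges: (1,2)

Maximum flow: 11
Minimum cut: (1,2)
Partition: S = [0, 1], T = [2, 3, 4, 5, 6, 7, 8, 9]

Max-flow min-cut theorem verified: both equal 11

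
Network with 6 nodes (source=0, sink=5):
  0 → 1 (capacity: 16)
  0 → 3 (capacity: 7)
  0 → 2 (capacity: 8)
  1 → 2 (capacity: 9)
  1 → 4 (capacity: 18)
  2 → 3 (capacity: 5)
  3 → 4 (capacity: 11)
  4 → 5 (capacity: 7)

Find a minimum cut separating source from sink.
Min cut value = 7, edges: (4,5)

Min cut value: 7
Partition: S = [0, 1, 2, 3, 4], T = [5]
Cut edges: (4,5)

By max-flow min-cut theorem, max flow = min cut = 7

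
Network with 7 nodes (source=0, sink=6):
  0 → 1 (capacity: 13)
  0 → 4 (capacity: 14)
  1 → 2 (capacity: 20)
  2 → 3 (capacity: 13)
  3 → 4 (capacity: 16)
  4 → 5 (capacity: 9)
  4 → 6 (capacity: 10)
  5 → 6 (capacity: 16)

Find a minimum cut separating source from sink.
Min cut value = 19, edges: (4,5), (4,6)

Min cut value: 19
Partition: S = [0, 1, 2, 3, 4], T = [5, 6]
Cut edges: (4,5), (4,6)

By max-flow min-cut theorem, max flow = min cut = 19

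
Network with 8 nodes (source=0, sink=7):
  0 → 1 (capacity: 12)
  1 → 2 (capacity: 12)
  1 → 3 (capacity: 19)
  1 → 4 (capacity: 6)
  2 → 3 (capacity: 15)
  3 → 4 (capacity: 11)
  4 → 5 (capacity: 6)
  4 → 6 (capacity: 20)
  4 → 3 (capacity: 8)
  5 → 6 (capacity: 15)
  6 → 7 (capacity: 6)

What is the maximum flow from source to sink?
Maximum flow = 6

Max flow: 6

Flow assignment:
  0 → 1: 6/12
  1 → 3: 6/19
  3 → 4: 6/11
  4 → 6: 6/20
  6 → 7: 6/6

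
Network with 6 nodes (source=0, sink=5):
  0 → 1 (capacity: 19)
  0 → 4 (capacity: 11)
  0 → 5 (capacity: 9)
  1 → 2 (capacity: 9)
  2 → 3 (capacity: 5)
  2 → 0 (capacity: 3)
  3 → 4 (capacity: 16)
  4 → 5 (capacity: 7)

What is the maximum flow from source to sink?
Maximum flow = 16

Max flow: 16

Flow assignment:
  0 → 1: 8/19
  0 → 4: 2/11
  0 → 5: 9/9
  1 → 2: 8/9
  2 → 3: 5/5
  2 → 0: 3/3
  3 → 4: 5/16
  4 → 5: 7/7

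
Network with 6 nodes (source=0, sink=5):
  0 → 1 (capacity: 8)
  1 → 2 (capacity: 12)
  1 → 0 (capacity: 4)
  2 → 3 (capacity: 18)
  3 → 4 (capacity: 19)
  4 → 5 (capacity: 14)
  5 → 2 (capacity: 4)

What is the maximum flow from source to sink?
Maximum flow = 8

Max flow: 8

Flow assignment:
  0 → 1: 8/8
  1 → 2: 8/12
  2 → 3: 8/18
  3 → 4: 8/19
  4 → 5: 8/14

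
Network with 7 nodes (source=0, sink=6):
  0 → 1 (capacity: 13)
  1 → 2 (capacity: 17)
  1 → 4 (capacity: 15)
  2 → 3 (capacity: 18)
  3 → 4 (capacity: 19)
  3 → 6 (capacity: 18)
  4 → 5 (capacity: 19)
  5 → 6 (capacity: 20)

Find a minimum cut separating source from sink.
Min cut value = 13, edges: (0,1)

Min cut value: 13
Partition: S = [0], T = [1, 2, 3, 4, 5, 6]
Cut edges: (0,1)

By max-flow min-cut theorem, max flow = min cut = 13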